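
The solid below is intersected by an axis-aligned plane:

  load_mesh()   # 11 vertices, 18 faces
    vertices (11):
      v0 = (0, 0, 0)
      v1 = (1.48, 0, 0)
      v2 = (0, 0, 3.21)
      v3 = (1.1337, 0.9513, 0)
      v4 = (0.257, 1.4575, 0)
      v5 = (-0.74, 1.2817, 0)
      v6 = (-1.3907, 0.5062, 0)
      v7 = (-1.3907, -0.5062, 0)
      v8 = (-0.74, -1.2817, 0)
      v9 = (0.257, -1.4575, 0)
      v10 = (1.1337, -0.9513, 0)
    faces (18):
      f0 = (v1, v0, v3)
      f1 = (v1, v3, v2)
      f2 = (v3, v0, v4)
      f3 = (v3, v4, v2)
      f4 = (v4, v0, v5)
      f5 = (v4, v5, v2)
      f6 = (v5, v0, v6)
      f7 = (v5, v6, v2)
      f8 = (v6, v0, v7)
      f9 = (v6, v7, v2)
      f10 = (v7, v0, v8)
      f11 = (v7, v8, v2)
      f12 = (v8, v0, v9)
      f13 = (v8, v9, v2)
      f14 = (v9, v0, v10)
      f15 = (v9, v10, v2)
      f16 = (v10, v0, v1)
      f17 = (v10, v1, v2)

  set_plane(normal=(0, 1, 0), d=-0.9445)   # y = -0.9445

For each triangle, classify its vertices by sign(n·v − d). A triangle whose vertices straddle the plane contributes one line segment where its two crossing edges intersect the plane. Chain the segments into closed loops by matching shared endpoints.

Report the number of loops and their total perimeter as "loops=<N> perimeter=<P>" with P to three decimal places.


Straddling triangles (8 of 18):
  (v7,v0,v8) [++-] → (-0.545315, -0.9445, 0)–(-1.02293, -0.9445, 0)  len=0.4776
  (v7,v8,v2) [+-+] → (-1.02293, -0.9445, 0)–(-0.545315, -0.9445, 0.844513)  len=0.9702
  (v8,v0,v9) [-+-] → (-0.545315, -0.9445, 0)–(0.166543, -0.9445, 0)  len=0.7119
  (v8,v9,v2) [--+] → (0.166543, -0.9445, 1.12983)–(-0.545315, -0.9445, 0.844513)  len=0.7669
  (v9,v0,v10) [-+-] → (0.166543, -0.9445, 0)–(1.1256, -0.9445, 0)  len=0.9591
  (v9,v10,v2) [--+] → (1.1256, -0.9445, 0.0229454)–(0.166543, -0.9445, 1.12983)  len=1.4646
  (v10,v0,v1) [-++] → (1.1256, -0.9445, 0)–(1.13618, -0.9445, 0)  len=0.0106
  (v10,v1,v2) [-++] → (1.13618, -0.9445, 0)–(1.1256, -0.9445, 0.0229454)  len=0.0253

Chained into 1 loop(s):
  loop 1: 8 segments, perimeter = 5.3861
Total perimeter = 5.386

loops=1 perimeter=5.386


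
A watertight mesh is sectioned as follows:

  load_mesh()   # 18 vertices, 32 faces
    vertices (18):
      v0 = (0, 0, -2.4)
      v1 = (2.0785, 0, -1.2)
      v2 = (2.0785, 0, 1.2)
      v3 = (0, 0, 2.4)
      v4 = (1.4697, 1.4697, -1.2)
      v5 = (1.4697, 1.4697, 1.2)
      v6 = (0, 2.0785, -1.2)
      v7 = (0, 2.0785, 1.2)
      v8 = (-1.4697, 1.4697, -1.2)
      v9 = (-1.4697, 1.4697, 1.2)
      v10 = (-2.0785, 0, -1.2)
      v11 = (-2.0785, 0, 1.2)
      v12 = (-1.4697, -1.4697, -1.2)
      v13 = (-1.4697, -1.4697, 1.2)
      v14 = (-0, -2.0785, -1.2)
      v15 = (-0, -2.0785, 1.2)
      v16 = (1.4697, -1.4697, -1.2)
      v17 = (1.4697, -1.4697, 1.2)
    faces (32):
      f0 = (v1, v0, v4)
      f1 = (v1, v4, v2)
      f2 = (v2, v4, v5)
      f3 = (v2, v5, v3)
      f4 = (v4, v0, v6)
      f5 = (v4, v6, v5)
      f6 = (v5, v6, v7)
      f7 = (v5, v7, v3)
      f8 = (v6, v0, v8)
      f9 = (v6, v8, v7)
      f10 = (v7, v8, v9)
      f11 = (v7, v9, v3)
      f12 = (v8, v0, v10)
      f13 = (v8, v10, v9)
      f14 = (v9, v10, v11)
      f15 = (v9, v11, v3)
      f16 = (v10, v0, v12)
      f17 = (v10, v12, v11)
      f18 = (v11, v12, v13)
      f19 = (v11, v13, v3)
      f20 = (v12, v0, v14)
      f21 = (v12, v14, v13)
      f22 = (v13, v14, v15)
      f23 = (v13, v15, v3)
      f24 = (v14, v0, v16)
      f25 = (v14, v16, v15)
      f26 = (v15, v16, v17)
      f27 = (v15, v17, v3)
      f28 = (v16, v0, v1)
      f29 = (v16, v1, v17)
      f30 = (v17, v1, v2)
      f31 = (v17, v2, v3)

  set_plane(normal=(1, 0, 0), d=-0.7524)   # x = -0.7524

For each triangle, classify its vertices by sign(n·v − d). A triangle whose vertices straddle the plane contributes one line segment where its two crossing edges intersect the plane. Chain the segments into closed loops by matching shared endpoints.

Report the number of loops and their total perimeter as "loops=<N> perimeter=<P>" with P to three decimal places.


loops=1 perimeter=12.580

Straddling triangles (12 of 32):
  (v6,v0,v8) [++-] → (-0.7524, 0.7524, -1.78567)–(-0.7524, 1.76683, -1.2)  len=1.1714
  (v6,v8,v7) [+-+] → (-0.7524, 1.76683, -1.2)–(-0.7524, 1.76683, -0.0286589)  len=1.1713
  (v7,v8,v9) [+--] → (-0.7524, 1.76683, -0.0286589)–(-0.7524, 1.76683, 1.2)  len=1.2287
  (v7,v9,v3) [+-+] → (-0.7524, 1.76683, 1.2)–(-0.7524, 0.7524, 1.78567)  len=1.1714
  (v8,v0,v10) [-+-] → (-0.7524, 0.7524, -1.78567)–(-0.7524, 0, -1.96561)  len=0.7736
  (v9,v11,v3) [--+] → (-0.7524, 0, 1.96561)–(-0.7524, 0.7524, 1.78567)  len=0.7736
  (v10,v0,v12) [-+-] → (-0.7524, 0, -1.96561)–(-0.7524, -0.7524, -1.78567)  len=0.7736
  (v11,v13,v3) [--+] → (-0.7524, -0.7524, 1.78567)–(-0.7524, 0, 1.96561)  len=0.7736
  (v12,v0,v14) [-++] → (-0.7524, -0.7524, -1.78567)–(-0.7524, -1.76683, -1.2)  len=1.1714
  (v12,v14,v13) [-+-] → (-0.7524, -1.76683, -1.2)–(-0.7524, -1.76683, 0.0286589)  len=1.2287
  (v13,v14,v15) [-++] → (-0.7524, -1.76683, 0.0286589)–(-0.7524, -1.76683, 1.2)  len=1.1713
  (v13,v15,v3) [-++] → (-0.7524, -1.76683, 1.2)–(-0.7524, -0.7524, 1.78567)  len=1.1714

Chained into 1 loop(s):
  loop 1: 12 segments, perimeter = 12.5799
Total perimeter = 12.580


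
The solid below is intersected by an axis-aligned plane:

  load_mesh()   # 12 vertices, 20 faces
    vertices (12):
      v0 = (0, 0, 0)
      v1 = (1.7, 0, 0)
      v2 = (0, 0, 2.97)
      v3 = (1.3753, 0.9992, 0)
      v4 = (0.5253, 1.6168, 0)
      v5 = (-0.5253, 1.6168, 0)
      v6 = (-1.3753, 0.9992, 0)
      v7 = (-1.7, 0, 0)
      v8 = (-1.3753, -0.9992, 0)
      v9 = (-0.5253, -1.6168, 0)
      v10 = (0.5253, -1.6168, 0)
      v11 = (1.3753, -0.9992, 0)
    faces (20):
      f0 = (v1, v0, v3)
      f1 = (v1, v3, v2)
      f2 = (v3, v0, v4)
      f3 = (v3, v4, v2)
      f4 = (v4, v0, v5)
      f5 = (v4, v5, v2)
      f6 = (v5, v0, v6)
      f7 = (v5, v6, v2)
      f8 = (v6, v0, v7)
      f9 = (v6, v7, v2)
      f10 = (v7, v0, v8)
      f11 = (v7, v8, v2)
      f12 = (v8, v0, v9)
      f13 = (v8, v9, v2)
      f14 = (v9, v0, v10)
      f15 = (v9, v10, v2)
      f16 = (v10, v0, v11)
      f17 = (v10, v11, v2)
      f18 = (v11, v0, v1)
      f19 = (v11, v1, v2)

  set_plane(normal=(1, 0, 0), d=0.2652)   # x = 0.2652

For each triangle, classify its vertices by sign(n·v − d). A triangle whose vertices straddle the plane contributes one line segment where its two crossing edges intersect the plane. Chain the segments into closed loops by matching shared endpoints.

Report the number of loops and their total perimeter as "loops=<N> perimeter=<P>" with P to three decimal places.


Straddling triangles (12 of 20):
  (v1,v0,v3) [+-+] → (0.2652, 0, 0)–(0.2652, 0.192676, 0)  len=0.1927
  (v1,v3,v2) [++-] → (0.2652, 0.192676, 2.39729)–(0.2652, 0, 2.50668)  len=0.2216
  (v3,v0,v4) [+-+] → (0.2652, 0.192676, 0)–(0.2652, 0.816249, 0)  len=0.6236
  (v3,v4,v2) [++-] → (0.2652, 0.816249, 1.47058)–(0.2652, 0.192676, 2.39729)  len=1.1170
  (v4,v0,v5) [+--] → (0.2652, 0.816249, 0)–(0.2652, 1.6168, 0)  len=0.8006
  (v4,v5,v2) [+--] → (0.2652, 1.6168, 0)–(0.2652, 0.816249, 1.47058)  len=1.6744
  (v9,v0,v10) [--+] → (0.2652, -0.816249, 0)–(0.2652, -1.6168, 0)  len=0.8006
  (v9,v10,v2) [-+-] → (0.2652, -1.6168, 0)–(0.2652, -0.816249, 1.47058)  len=1.6744
  (v10,v0,v11) [+-+] → (0.2652, -0.816249, 0)–(0.2652, -0.192676, 0)  len=0.6236
  (v10,v11,v2) [++-] → (0.2652, -0.192676, 2.39729)–(0.2652, -0.816249, 1.47058)  len=1.1170
  (v11,v0,v1) [+-+] → (0.2652, -0.192676, 0)–(0.2652, 0, 0)  len=0.1927
  (v11,v1,v2) [++-] → (0.2652, 0, 2.50668)–(0.2652, -0.192676, 2.39729)  len=0.2216

Chained into 1 loop(s):
  loop 1: 12 segments, perimeter = 9.2594
Total perimeter = 9.259

loops=1 perimeter=9.259


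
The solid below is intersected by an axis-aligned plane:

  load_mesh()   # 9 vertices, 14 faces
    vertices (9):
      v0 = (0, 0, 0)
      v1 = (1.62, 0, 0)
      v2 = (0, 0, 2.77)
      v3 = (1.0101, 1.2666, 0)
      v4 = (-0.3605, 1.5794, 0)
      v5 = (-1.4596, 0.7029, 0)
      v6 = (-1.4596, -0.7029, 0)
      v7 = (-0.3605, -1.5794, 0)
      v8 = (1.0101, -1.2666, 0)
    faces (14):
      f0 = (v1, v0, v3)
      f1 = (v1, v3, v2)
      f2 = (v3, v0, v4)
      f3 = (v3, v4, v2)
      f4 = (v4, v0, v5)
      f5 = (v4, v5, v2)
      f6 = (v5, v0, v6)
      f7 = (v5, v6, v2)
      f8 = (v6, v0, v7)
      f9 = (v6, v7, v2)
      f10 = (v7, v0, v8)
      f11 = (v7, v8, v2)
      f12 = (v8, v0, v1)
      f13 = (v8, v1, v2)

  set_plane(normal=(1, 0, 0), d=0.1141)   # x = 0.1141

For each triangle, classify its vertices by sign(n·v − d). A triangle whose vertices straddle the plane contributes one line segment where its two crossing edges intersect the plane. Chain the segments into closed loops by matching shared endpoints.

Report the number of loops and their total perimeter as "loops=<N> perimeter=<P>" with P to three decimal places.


Straddling triangles (8 of 14):
  (v1,v0,v3) [+-+] → (0.1141, 0, 0)–(0.1141, 0.143074, 0)  len=0.1431
  (v1,v3,v2) [++-] → (0.1141, 0.143074, 2.4571)–(0.1141, 0, 2.5749)  len=0.1853
  (v3,v0,v4) [+--] → (0.1141, 0.143074, 0)–(0.1141, 1.47109, 0)  len=1.3280
  (v3,v4,v2) [+--] → (0.1141, 1.47109, 0)–(0.1141, 0.143074, 2.4571)  len=2.7930
  (v7,v0,v8) [--+] → (0.1141, -0.143074, 0)–(0.1141, -1.47109, 0)  len=1.3280
  (v7,v8,v2) [-+-] → (0.1141, -1.47109, 0)–(0.1141, -0.143074, 2.4571)  len=2.7930
  (v8,v0,v1) [+-+] → (0.1141, -0.143074, 0)–(0.1141, 0, 0)  len=0.1431
  (v8,v1,v2) [++-] → (0.1141, 0, 2.5749)–(0.1141, -0.143074, 2.4571)  len=0.1853

Chained into 1 loop(s):
  loop 1: 8 segments, perimeter = 8.8989
Total perimeter = 8.899

loops=1 perimeter=8.899


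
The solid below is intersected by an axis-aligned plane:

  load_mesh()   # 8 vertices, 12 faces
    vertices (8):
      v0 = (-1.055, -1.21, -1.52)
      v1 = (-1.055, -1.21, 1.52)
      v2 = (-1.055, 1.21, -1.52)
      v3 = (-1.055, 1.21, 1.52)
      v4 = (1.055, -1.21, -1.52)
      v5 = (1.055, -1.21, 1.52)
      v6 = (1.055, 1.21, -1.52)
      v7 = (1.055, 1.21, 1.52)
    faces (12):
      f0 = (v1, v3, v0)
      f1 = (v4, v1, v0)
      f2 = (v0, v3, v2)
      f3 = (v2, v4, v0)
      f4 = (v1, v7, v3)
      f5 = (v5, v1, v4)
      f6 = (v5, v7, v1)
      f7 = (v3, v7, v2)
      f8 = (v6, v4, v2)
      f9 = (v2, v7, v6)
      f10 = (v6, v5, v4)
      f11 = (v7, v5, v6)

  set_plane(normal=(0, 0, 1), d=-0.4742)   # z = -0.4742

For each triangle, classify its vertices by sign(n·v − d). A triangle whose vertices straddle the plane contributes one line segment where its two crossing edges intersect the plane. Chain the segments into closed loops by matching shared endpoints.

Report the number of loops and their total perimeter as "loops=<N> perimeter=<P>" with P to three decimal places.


Straddling triangles (8 of 12):
  (v1,v3,v0) [++-] → (-1.055, -0.377488, -0.4742)–(-1.055, -1.21, -0.4742)  len=0.8325
  (v4,v1,v0) [-+-] → (0.329132, -1.21, -0.4742)–(-1.055, -1.21, -0.4742)  len=1.3841
  (v0,v3,v2) [-+-] → (-1.055, -0.377488, -0.4742)–(-1.055, 1.21, -0.4742)  len=1.5875
  (v5,v1,v4) [++-] → (0.329132, -1.21, -0.4742)–(1.055, -1.21, -0.4742)  len=0.7259
  (v3,v7,v2) [++-] → (-0.329132, 1.21, -0.4742)–(-1.055, 1.21, -0.4742)  len=0.7259
  (v2,v7,v6) [-+-] → (-0.329132, 1.21, -0.4742)–(1.055, 1.21, -0.4742)  len=1.3841
  (v6,v5,v4) [-+-] → (1.055, 0.377488, -0.4742)–(1.055, -1.21, -0.4742)  len=1.5875
  (v7,v5,v6) [++-] → (1.055, 0.377488, -0.4742)–(1.055, 1.21, -0.4742)  len=0.8325

Chained into 1 loop(s):
  loop 1: 8 segments, perimeter = 9.0600
Total perimeter = 9.060

loops=1 perimeter=9.060


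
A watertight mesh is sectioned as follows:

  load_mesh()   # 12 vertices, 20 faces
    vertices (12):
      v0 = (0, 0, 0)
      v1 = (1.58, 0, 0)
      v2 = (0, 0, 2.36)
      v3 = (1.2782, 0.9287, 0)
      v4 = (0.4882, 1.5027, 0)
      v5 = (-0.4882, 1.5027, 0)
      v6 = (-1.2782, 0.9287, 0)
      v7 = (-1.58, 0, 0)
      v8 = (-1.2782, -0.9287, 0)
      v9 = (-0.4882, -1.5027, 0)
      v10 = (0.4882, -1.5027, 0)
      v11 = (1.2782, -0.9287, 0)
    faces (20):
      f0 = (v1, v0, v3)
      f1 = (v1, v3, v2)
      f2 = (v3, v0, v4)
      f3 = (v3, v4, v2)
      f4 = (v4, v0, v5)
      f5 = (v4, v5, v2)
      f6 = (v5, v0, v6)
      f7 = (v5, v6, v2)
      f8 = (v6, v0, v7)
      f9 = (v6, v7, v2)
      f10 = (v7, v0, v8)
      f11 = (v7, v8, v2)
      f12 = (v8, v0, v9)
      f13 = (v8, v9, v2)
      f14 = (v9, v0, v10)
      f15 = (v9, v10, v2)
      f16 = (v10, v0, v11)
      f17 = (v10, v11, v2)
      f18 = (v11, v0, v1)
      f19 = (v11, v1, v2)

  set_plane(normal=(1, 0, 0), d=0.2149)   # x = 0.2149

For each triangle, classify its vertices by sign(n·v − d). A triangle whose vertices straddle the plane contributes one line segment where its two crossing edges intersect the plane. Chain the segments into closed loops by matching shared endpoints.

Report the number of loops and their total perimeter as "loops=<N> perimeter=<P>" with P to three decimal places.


Straddling triangles (12 of 20):
  (v1,v0,v3) [+-+] → (0.2149, 0, 0)–(0.2149, 0.15614, 0)  len=0.1561
  (v1,v3,v2) [++-] → (0.2149, 0.15614, 1.96322)–(0.2149, 0, 2.03901)  len=0.1736
  (v3,v0,v4) [+-+] → (0.2149, 0.15614, 0)–(0.2149, 0.661471, 0)  len=0.5053
  (v3,v4,v2) [++-] → (0.2149, 0.661471, 1.32116)–(0.2149, 0.15614, 1.96322)  len=0.8171
  (v4,v0,v5) [+--] → (0.2149, 0.661471, 0)–(0.2149, 1.5027, 0)  len=0.8412
  (v4,v5,v2) [+--] → (0.2149, 1.5027, 0)–(0.2149, 0.661471, 1.32116)  len=1.5662
  (v9,v0,v10) [--+] → (0.2149, -0.661471, 0)–(0.2149, -1.5027, 0)  len=0.8412
  (v9,v10,v2) [-+-] → (0.2149, -1.5027, 0)–(0.2149, -0.661471, 1.32116)  len=1.5662
  (v10,v0,v11) [+-+] → (0.2149, -0.661471, 0)–(0.2149, -0.15614, 0)  len=0.5053
  (v10,v11,v2) [++-] → (0.2149, -0.15614, 1.96322)–(0.2149, -0.661471, 1.32116)  len=0.8171
  (v11,v0,v1) [+-+] → (0.2149, -0.15614, 0)–(0.2149, 0, 0)  len=0.1561
  (v11,v1,v2) [++-] → (0.2149, 0, 2.03901)–(0.2149, -0.15614, 1.96322)  len=0.1736

Chained into 1 loop(s):
  loop 1: 12 segments, perimeter = 8.1192
Total perimeter = 8.119

loops=1 perimeter=8.119


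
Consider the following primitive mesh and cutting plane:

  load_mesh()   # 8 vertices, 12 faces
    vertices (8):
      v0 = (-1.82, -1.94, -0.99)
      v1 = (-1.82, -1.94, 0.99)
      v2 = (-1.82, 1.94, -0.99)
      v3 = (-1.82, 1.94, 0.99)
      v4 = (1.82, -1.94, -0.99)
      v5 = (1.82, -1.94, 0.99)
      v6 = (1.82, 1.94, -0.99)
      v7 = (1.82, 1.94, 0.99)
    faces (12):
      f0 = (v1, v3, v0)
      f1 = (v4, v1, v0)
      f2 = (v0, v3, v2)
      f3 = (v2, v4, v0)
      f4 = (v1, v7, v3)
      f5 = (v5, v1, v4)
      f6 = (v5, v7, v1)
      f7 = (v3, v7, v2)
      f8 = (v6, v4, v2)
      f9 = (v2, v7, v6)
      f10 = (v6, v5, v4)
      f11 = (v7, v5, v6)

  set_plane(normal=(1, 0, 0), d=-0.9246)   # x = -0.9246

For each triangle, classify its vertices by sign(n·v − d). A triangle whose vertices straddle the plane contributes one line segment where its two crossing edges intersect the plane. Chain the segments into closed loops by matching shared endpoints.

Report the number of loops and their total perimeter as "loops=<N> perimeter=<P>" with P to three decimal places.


Straddling triangles (8 of 12):
  (v4,v1,v0) [+--] → (-0.9246, -1.94, 0.502942)–(-0.9246, -1.94, -0.99)  len=1.4929
  (v2,v4,v0) [-+-] → (-0.9246, 0.985563, -0.99)–(-0.9246, -1.94, -0.99)  len=2.9256
  (v1,v7,v3) [-+-] → (-0.9246, -0.985563, 0.99)–(-0.9246, 1.94, 0.99)  len=2.9256
  (v5,v1,v4) [+-+] → (-0.9246, -1.94, 0.99)–(-0.9246, -1.94, 0.502942)  len=0.4871
  (v5,v7,v1) [++-] → (-0.9246, -0.985563, 0.99)–(-0.9246, -1.94, 0.99)  len=0.9544
  (v3,v7,v2) [-+-] → (-0.9246, 1.94, 0.99)–(-0.9246, 1.94, -0.502942)  len=1.4929
  (v6,v4,v2) [++-] → (-0.9246, 0.985563, -0.99)–(-0.9246, 1.94, -0.99)  len=0.9544
  (v2,v7,v6) [-++] → (-0.9246, 1.94, -0.502942)–(-0.9246, 1.94, -0.99)  len=0.4871

Chained into 1 loop(s):
  loop 1: 8 segments, perimeter = 11.7200
Total perimeter = 11.720

loops=1 perimeter=11.720


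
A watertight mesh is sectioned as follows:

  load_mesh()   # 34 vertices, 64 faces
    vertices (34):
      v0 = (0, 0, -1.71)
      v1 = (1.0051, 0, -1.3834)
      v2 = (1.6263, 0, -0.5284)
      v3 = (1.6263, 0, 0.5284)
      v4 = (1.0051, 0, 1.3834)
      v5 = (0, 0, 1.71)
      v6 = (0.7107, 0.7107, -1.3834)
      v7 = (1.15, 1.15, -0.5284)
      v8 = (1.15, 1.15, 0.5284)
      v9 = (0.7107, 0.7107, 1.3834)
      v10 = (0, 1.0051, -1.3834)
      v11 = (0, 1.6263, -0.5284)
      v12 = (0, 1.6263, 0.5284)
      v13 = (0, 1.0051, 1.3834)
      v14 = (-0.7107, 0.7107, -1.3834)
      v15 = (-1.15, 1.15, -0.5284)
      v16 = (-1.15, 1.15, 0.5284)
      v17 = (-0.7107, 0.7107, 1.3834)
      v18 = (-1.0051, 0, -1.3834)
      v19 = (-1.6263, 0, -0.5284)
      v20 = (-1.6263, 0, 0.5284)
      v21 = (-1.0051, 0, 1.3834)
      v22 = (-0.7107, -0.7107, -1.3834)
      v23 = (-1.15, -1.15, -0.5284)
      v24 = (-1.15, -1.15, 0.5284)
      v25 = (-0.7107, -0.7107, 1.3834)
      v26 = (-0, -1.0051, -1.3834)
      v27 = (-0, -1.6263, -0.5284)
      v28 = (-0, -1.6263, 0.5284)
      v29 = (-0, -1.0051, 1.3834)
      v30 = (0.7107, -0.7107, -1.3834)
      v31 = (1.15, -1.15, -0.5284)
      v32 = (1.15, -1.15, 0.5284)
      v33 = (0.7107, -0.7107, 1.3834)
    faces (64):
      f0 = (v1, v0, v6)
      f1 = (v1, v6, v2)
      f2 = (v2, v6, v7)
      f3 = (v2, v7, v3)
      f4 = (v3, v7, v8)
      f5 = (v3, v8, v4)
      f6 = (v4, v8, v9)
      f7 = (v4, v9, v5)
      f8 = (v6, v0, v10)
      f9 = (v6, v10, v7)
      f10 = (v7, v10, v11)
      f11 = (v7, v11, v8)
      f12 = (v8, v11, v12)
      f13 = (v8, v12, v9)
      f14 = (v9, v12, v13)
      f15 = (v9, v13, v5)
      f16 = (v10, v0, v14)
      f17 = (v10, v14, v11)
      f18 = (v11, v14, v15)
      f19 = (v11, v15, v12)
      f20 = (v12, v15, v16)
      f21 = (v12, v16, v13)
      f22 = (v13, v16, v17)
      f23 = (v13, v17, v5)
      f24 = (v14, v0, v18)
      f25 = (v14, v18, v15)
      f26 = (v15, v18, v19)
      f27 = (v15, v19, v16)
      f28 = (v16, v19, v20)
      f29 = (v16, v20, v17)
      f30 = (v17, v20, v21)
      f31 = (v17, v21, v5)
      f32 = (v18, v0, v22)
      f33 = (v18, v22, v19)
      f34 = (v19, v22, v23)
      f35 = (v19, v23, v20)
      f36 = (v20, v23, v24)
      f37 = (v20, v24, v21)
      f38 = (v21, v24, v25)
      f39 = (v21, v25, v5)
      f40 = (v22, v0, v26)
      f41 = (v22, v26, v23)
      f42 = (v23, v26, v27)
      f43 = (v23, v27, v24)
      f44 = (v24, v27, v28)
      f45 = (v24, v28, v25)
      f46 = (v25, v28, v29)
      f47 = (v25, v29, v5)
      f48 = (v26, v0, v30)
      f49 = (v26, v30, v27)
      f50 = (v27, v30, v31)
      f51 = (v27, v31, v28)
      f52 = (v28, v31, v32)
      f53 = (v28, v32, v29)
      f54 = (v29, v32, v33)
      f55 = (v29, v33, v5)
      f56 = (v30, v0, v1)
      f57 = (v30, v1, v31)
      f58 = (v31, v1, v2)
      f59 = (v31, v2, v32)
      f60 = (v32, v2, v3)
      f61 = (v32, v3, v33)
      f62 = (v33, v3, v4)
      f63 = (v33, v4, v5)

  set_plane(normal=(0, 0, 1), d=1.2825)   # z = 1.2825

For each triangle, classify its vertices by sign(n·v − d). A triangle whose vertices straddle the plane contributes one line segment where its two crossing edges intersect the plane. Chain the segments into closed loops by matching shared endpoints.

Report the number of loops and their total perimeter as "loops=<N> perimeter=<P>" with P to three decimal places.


Straddling triangles (16 of 64):
  (v3,v8,v4) [--+] → (1.0222, 0.135713, 1.2825)–(1.07841, 0, 1.2825)  len=0.1469
  (v4,v8,v9) [+-+] → (1.0222, 0.135713, 1.2825)–(0.762543, 0.762543, 1.2825)  len=0.6785
  (v8,v12,v9) [--+] → (0.626829, 0.818752, 1.2825)–(0.762543, 0.762543, 1.2825)  len=0.1469
  (v9,v12,v13) [+-+] → (0.626829, 0.818752, 1.2825)–(0, 1.07841, 1.2825)  len=0.6785
  (v12,v16,v13) [--+] → (-0.135713, 1.0222, 1.2825)–(0, 1.07841, 1.2825)  len=0.1469
  (v13,v16,v17) [+-+] → (-0.135713, 1.0222, 1.2825)–(-0.762543, 0.762543, 1.2825)  len=0.6785
  (v16,v20,v17) [--+] → (-0.818752, 0.626829, 1.2825)–(-0.762543, 0.762543, 1.2825)  len=0.1469
  (v17,v20,v21) [+-+] → (-0.818752, 0.626829, 1.2825)–(-1.07841, 0, 1.2825)  len=0.6785
  (v20,v24,v21) [--+] → (-1.0222, -0.135713, 1.2825)–(-1.07841, 0, 1.2825)  len=0.1469
  (v21,v24,v25) [+-+] → (-1.0222, -0.135713, 1.2825)–(-0.762543, -0.762543, 1.2825)  len=0.6785
  (v24,v28,v25) [--+] → (-0.626829, -0.818752, 1.2825)–(-0.762543, -0.762543, 1.2825)  len=0.1469
  (v25,v28,v29) [+-+] → (-0.626829, -0.818752, 1.2825)–(0, -1.07841, 1.2825)  len=0.6785
  (v28,v32,v29) [--+] → (0.135713, -1.0222, 1.2825)–(0, -1.07841, 1.2825)  len=0.1469
  (v29,v32,v33) [+-+] → (0.135713, -1.0222, 1.2825)–(0.762543, -0.762543, 1.2825)  len=0.6785
  (v32,v3,v33) [--+] → (0.818752, -0.626829, 1.2825)–(0.762543, -0.762543, 1.2825)  len=0.1469
  (v33,v3,v4) [+-+] → (0.818752, -0.626829, 1.2825)–(1.07841, 0, 1.2825)  len=0.6785

Chained into 1 loop(s):
  loop 1: 16 segments, perimeter = 6.6030
Total perimeter = 6.603

loops=1 perimeter=6.603


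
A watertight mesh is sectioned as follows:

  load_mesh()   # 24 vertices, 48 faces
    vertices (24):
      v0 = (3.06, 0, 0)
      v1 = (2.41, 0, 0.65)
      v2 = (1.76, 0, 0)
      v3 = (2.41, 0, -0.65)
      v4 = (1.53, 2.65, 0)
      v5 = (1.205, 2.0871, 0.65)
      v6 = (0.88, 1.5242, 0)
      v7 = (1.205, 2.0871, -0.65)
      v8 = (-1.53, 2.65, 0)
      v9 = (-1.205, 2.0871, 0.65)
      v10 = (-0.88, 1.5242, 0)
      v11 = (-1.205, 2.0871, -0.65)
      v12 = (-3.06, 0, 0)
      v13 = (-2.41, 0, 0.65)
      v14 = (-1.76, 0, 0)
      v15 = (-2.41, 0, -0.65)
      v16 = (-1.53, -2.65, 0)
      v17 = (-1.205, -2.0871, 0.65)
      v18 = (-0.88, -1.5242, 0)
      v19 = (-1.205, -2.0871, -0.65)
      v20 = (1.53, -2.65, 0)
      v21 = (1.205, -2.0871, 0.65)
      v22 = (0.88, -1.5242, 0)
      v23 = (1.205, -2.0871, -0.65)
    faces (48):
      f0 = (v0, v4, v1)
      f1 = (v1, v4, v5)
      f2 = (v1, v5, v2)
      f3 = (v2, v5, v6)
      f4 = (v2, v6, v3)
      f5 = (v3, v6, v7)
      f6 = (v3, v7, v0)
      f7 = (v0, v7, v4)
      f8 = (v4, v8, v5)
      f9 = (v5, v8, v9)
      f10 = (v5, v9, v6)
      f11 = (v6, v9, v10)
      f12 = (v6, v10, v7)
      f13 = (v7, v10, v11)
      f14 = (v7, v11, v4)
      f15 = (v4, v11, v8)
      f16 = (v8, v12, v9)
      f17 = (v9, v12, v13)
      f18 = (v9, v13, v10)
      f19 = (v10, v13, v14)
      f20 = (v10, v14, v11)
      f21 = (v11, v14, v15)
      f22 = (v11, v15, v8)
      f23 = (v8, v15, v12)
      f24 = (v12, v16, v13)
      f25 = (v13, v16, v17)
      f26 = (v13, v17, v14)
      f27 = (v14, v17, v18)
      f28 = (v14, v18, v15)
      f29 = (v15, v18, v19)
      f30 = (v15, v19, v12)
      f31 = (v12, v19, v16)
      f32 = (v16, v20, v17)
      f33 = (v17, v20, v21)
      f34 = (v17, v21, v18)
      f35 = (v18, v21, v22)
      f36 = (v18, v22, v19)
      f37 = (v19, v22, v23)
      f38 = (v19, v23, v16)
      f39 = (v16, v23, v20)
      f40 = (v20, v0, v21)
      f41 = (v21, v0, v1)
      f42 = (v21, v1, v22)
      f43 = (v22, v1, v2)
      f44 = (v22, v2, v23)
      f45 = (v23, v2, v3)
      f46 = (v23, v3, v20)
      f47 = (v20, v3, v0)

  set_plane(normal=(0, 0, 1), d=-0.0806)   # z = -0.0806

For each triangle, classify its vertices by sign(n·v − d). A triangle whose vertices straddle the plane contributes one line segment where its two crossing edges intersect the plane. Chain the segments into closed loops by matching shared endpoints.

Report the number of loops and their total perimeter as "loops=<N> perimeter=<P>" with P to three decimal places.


Straddling triangles (24 of 48):
  (v2,v6,v3) [++-] → (1.06972, 1.3352, -0.0806)–(1.8406, 0, -0.0806)  len=1.5418
  (v3,v6,v7) [-+-] → (1.06972, 1.3352, -0.0806)–(0.9203, 1.594, -0.0806)  len=0.2988
  (v3,v7,v0) [--+] → (2.82998, 0.2588, -0.0806)–(2.9794, 0, -0.0806)  len=0.2988
  (v0,v7,v4) [+-+] → (2.82998, 0.2588, -0.0806)–(1.4897, 2.5802, -0.0806)  len=2.6805
  (v6,v10,v7) [++-] → (-0.62146, 1.594, -0.0806)–(0.9203, 1.594, -0.0806)  len=1.5418
  (v7,v10,v11) [-+-] → (-0.62146, 1.594, -0.0806)–(-0.9203, 1.594, -0.0806)  len=0.2988
  (v7,v11,v4) [--+] → (1.19086, 2.5802, -0.0806)–(1.4897, 2.5802, -0.0806)  len=0.2988
  (v4,v11,v8) [+-+] → (1.19086, 2.5802, -0.0806)–(-1.4897, 2.5802, -0.0806)  len=2.6806
  (v10,v14,v11) [++-] → (-1.69118, 0.2588, -0.0806)–(-0.9203, 1.594, -0.0806)  len=1.5418
  (v11,v14,v15) [-+-] → (-1.69118, 0.2588, -0.0806)–(-1.8406, 0, -0.0806)  len=0.2988
  (v11,v15,v8) [--+] → (-1.63912, 2.3214, -0.0806)–(-1.4897, 2.5802, -0.0806)  len=0.2988
  (v8,v15,v12) [+-+] → (-1.63912, 2.3214, -0.0806)–(-2.9794, 0, -0.0806)  len=2.6805
  (v14,v18,v15) [++-] → (-1.06972, -1.3352, -0.0806)–(-1.8406, 0, -0.0806)  len=1.5418
  (v15,v18,v19) [-+-] → (-1.06972, -1.3352, -0.0806)–(-0.9203, -1.594, -0.0806)  len=0.2988
  (v15,v19,v12) [--+] → (-2.82998, -0.2588, -0.0806)–(-2.9794, 0, -0.0806)  len=0.2988
  (v12,v19,v16) [+-+] → (-2.82998, -0.2588, -0.0806)–(-1.4897, -2.5802, -0.0806)  len=2.6805
  (v18,v22,v19) [++-] → (0.62146, -1.594, -0.0806)–(-0.9203, -1.594, -0.0806)  len=1.5418
  (v19,v22,v23) [-+-] → (0.62146, -1.594, -0.0806)–(0.9203, -1.594, -0.0806)  len=0.2988
  (v19,v23,v16) [--+] → (-1.19086, -2.5802, -0.0806)–(-1.4897, -2.5802, -0.0806)  len=0.2988
  (v16,v23,v20) [+-+] → (-1.19086, -2.5802, -0.0806)–(1.4897, -2.5802, -0.0806)  len=2.6806
  (v22,v2,v23) [++-] → (1.69118, -0.2588, -0.0806)–(0.9203, -1.594, -0.0806)  len=1.5418
  (v23,v2,v3) [-+-] → (1.69118, -0.2588, -0.0806)–(1.8406, 0, -0.0806)  len=0.2988
  (v23,v3,v20) [--+] → (1.63912, -2.3214, -0.0806)–(1.4897, -2.5802, -0.0806)  len=0.2988
  (v20,v3,v0) [+-+] → (1.63912, -2.3214, -0.0806)–(2.9794, 0, -0.0806)  len=2.6805

Chained into 2 loop(s):
  loop 1: 12 segments, perimeter = 11.0436
  loop 2: 12 segments, perimeter = 17.8763
Total perimeter = 28.920

loops=2 perimeter=28.920


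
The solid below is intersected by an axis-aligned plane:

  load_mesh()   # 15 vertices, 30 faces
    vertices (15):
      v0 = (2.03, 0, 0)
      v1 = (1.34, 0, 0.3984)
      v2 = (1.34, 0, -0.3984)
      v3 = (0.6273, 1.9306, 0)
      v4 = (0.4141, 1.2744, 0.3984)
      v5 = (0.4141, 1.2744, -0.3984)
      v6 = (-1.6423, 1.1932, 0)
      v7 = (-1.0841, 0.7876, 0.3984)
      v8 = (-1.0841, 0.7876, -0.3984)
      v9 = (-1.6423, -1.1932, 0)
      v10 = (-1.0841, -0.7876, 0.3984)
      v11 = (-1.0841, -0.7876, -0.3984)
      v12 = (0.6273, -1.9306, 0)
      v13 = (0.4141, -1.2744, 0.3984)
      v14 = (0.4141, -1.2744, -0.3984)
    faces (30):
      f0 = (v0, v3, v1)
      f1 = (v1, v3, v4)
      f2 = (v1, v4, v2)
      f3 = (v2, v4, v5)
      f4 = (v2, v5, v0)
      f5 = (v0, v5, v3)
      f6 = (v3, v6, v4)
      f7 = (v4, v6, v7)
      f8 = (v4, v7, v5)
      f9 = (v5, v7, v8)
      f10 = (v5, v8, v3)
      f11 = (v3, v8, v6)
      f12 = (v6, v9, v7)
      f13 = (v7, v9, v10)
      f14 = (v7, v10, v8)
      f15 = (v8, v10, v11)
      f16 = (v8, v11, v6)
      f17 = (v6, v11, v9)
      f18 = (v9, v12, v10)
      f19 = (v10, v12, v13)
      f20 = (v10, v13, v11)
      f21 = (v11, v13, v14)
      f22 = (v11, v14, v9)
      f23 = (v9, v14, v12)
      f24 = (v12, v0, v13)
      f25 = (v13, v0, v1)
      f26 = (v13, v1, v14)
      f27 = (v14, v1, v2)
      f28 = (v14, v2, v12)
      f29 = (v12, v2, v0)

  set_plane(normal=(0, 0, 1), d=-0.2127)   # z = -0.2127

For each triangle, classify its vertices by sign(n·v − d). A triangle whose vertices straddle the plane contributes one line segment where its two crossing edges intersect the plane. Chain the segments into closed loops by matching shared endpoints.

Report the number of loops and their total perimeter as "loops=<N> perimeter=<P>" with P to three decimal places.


Straddling triangles (20 of 30):
  (v1,v4,v2) [++-] → (1.12421, 0.297008, -0.2127)–(1.34, 0, -0.2127)  len=0.3671
  (v2,v4,v5) [-+-] → (1.12421, 0.297008, -0.2127)–(0.4141, 1.2744, -0.2127)  len=1.2081
  (v2,v5,v0) [--+] → (1.16729, 0.680384, -0.2127)–(1.66162, 0, -0.2127)  len=0.8410
  (v0,v5,v3) [+-+] → (1.16729, 0.680384, -0.2127)–(0.513476, 1.58026, -0.2127)  len=1.1123
  (v4,v7,v5) [++-] → (0.0649337, 1.16095, -0.2127)–(0.4141, 1.2744, -0.2127)  len=0.3671
  (v5,v7,v8) [-+-] → (0.0649337, 1.16095, -0.2127)–(-1.0841, 0.7876, -0.2127)  len=1.2082
  (v5,v8,v3) [--+] → (-0.286392, 1.32037, -0.2127)–(0.513476, 1.58026, -0.2127)  len=0.8410
  (v3,v8,v6) [+-+] → (-0.286392, 1.32037, -0.2127)–(-1.34429, 0.976656, -0.2127)  len=1.1123
  (v7,v10,v8) [++-] → (-1.0841, 0.420488, -0.2127)–(-1.0841, 0.7876, -0.2127)  len=0.3671
  (v8,v10,v11) [-+-] → (-1.0841, 0.420488, -0.2127)–(-1.0841, -0.7876, -0.2127)  len=1.2081
  (v8,v11,v6) [--+] → (-1.34429, 0.13568, -0.2127)–(-1.34429, 0.976656, -0.2127)  len=0.8410
  (v6,v11,v9) [+-+] → (-1.34429, 0.13568, -0.2127)–(-1.34429, -0.976656, -0.2127)  len=1.1123
  (v10,v13,v11) [++-] → (-0.734934, -0.901052, -0.2127)–(-1.0841, -0.7876, -0.2127)  len=0.3671
  (v11,v13,v14) [-+-] → (-0.734934, -0.901052, -0.2127)–(0.4141, -1.2744, -0.2127)  len=1.2082
  (v11,v14,v9) [--+] → (-0.544418, -1.23655, -0.2127)–(-1.34429, -0.976656, -0.2127)  len=0.8410
  (v9,v14,v12) [+-+] → (-0.544418, -1.23655, -0.2127)–(0.513476, -1.58026, -0.2127)  len=1.1123
  (v13,v1,v14) [++-] → (0.629888, -0.977392, -0.2127)–(0.4141, -1.2744, -0.2127)  len=0.3671
  (v14,v1,v2) [-+-] → (0.629888, -0.977392, -0.2127)–(1.34, 0, -0.2127)  len=1.2081
  (v14,v2,v12) [--+] → (1.0078, -0.899881, -0.2127)–(0.513476, -1.58026, -0.2127)  len=0.8410
  (v12,v2,v0) [+-+] → (1.0078, -0.899881, -0.2127)–(1.66162, 0, -0.2127)  len=1.1123

Chained into 2 loop(s):
  loop 1: 10 segments, perimeter = 7.8763
  loop 2: 10 segments, perimeter = 9.7667
Total perimeter = 17.643

loops=2 perimeter=17.643


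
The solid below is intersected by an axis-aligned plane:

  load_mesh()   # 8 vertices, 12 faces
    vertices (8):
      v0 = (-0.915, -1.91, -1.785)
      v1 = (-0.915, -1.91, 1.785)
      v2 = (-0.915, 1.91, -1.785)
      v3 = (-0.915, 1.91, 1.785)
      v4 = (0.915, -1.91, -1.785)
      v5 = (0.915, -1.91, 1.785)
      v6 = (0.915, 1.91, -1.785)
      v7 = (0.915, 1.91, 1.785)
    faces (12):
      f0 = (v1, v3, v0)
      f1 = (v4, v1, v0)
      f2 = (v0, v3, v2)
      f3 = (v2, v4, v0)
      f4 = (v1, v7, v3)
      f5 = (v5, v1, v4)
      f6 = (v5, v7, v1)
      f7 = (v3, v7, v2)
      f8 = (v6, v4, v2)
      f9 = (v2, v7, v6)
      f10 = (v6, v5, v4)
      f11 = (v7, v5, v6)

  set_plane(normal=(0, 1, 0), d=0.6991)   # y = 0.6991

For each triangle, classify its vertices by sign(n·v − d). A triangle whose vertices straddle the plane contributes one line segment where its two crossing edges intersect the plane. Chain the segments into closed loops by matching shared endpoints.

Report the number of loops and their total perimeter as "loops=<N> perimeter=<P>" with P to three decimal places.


loops=1 perimeter=10.800

Straddling triangles (8 of 12):
  (v1,v3,v0) [-+-] → (-0.915, 0.6991, 1.785)–(-0.915, 0.6991, 0.653347)  len=1.1317
  (v0,v3,v2) [-++] → (-0.915, 0.6991, 0.653347)–(-0.915, 0.6991, -1.785)  len=2.4383
  (v2,v4,v0) [+--] → (-0.334909, 0.6991, -1.785)–(-0.915, 0.6991, -1.785)  len=0.5801
  (v1,v7,v3) [-++] → (0.334909, 0.6991, 1.785)–(-0.915, 0.6991, 1.785)  len=1.2499
  (v5,v7,v1) [-+-] → (0.915, 0.6991, 1.785)–(0.334909, 0.6991, 1.785)  len=0.5801
  (v6,v4,v2) [+-+] → (0.915, 0.6991, -1.785)–(-0.334909, 0.6991, -1.785)  len=1.2499
  (v6,v5,v4) [+--] → (0.915, 0.6991, -0.653347)–(0.915, 0.6991, -1.785)  len=1.1317
  (v7,v5,v6) [+-+] → (0.915, 0.6991, 1.785)–(0.915, 0.6991, -0.653347)  len=2.4383

Chained into 1 loop(s):
  loop 1: 8 segments, perimeter = 10.8000
Total perimeter = 10.800


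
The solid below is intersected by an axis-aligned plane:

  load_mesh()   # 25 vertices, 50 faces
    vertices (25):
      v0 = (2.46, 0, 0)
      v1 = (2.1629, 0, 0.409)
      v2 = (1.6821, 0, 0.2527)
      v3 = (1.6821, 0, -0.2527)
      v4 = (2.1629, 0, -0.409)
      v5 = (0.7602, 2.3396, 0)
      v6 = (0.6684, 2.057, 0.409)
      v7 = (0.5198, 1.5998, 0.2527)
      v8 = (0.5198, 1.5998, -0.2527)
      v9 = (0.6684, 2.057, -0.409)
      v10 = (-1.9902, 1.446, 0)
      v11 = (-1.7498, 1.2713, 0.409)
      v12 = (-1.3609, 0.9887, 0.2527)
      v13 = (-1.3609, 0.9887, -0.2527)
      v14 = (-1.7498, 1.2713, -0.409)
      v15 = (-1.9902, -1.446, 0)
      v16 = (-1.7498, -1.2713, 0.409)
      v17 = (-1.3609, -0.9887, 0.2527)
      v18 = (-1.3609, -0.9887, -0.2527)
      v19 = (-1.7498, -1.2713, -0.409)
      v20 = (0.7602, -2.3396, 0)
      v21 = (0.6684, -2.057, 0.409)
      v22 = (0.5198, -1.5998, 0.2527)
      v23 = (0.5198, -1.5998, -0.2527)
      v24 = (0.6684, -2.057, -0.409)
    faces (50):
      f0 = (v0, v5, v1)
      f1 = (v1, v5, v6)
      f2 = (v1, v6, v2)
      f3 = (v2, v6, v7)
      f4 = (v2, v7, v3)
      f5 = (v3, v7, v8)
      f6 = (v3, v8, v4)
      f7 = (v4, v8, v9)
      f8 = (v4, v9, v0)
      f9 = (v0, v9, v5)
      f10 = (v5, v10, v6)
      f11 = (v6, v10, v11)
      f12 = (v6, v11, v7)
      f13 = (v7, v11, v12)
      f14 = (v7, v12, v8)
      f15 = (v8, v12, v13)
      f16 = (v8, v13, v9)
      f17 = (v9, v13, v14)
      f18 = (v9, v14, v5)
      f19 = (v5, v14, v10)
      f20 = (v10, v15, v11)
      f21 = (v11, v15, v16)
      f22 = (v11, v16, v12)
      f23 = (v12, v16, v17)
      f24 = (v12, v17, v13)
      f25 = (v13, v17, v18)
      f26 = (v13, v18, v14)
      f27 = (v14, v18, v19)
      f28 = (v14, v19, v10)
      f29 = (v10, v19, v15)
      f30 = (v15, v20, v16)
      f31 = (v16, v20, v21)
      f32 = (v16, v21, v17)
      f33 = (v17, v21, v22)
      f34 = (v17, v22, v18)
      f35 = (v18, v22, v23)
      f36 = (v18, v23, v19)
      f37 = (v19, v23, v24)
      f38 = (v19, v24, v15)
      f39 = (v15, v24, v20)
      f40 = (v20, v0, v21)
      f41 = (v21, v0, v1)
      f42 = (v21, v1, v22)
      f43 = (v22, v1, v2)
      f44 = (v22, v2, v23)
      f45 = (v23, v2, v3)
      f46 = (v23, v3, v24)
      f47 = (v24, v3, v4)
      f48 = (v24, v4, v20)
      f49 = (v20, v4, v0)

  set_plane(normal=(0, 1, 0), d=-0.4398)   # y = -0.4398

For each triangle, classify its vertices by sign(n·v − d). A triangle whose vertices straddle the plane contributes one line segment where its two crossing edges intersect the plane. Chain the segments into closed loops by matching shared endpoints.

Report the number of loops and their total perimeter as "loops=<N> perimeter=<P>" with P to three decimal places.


Straddling triangles (20 of 50):
  (v10,v15,v11) [+-+] → (-1.9902, -0.4398, 0)–(-1.90118, -0.4398, 0.15145)  len=0.1757
  (v11,v15,v16) [+--] → (-1.90118, -0.4398, 0.15145)–(-1.7498, -0.4398, 0.409)  len=0.2987
  (v11,v16,v12) [+-+] → (-1.7498, -0.4398, 0.409)–(-1.60672, -0.4398, 0.351494)  len=0.1542
  (v12,v16,v17) [+--] → (-1.60672, -0.4398, 0.351494)–(-1.3609, -0.4398, 0.2527)  len=0.2649
  (v12,v17,v13) [+-+] → (-1.3609, -0.4398, 0.2527)–(-1.3609, -0.4398, 0.112408)  len=0.1403
  (v13,v17,v18) [+--] → (-1.3609, -0.4398, 0.112408)–(-1.3609, -0.4398, -0.2527)  len=0.3651
  (v13,v18,v14) [+-+] → (-1.3609, -0.4398, -0.2527)–(-1.45535, -0.4398, -0.290662)  len=0.1018
  (v14,v18,v19) [+--] → (-1.45535, -0.4398, -0.290662)–(-1.7498, -0.4398, -0.409)  len=0.3173
  (v14,v19,v10) [+-+] → (-1.7498, -0.4398, -0.409)–(-1.82336, -0.4398, -0.283845)  len=0.1452
  (v10,v19,v15) [+--] → (-1.82336, -0.4398, -0.283845)–(-1.9902, -0.4398, 0)  len=0.3292
  (v20,v0,v21) [-+-] → (2.14047, -0.4398, 0)–(2.07694, -0.4398, 0.0874469)  len=0.1081
  (v21,v0,v1) [-++] → (2.07694, -0.4398, 0.0874469)–(1.84337, -0.4398, 0.409)  len=0.3974
  (v21,v1,v22) [-+-] → (1.84337, -0.4398, 0.409)–(1.7112, -0.4398, 0.366032)  len=0.1390
  (v22,v1,v2) [-++] → (1.7112, -0.4398, 0.366032)–(1.36257, -0.4398, 0.2527)  len=0.3666
  (v22,v2,v23) [-+-] → (1.36257, -0.4398, 0.2527)–(1.36257, -0.4398, 0.113761)  len=0.1389
  (v23,v2,v3) [-++] → (1.36257, -0.4398, 0.113761)–(1.36257, -0.4398, -0.2527)  len=0.3665
  (v23,v3,v24) [-+-] → (1.36257, -0.4398, -0.2527)–(1.46536, -0.4398, -0.286118)  len=0.1081
  (v24,v3,v4) [-++] → (1.46536, -0.4398, -0.286118)–(1.84337, -0.4398, -0.409)  len=0.3975
  (v24,v4,v20) [-+-] → (1.84337, -0.4398, -0.409)–(1.89922, -0.4398, -0.332116)  len=0.0950
  (v20,v4,v0) [-++] → (1.89922, -0.4398, -0.332116)–(2.14047, -0.4398, 0)  len=0.4105

Chained into 2 loop(s):
  loop 1: 10 segments, perimeter = 2.2925
  loop 2: 10 segments, perimeter = 2.5276
Total perimeter = 4.820

loops=2 perimeter=4.820


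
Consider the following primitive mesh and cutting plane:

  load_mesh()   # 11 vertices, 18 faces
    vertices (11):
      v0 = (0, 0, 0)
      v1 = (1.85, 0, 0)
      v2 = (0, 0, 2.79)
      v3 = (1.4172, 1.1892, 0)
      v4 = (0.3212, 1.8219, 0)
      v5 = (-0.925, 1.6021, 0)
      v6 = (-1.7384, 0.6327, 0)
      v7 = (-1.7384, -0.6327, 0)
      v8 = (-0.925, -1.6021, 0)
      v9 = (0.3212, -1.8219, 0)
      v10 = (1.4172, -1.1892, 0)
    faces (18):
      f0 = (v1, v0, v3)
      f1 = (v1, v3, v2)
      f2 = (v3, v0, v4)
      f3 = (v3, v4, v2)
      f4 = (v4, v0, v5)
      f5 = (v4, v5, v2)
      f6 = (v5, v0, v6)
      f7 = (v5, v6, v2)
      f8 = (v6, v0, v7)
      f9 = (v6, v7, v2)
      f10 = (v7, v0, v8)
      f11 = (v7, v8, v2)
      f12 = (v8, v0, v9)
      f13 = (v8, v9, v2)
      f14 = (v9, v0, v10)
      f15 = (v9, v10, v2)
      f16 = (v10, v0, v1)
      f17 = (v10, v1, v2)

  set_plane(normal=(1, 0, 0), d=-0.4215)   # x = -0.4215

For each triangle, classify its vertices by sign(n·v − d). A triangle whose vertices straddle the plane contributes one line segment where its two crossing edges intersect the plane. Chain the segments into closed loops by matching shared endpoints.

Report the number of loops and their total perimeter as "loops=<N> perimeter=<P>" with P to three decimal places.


loops=1 perimeter=8.940

Straddling triangles (10 of 18):
  (v4,v0,v5) [++-] → (-0.4215, 0.730038, 0)–(-0.4215, 1.69091, 0)  len=0.9609
  (v4,v5,v2) [+-+] → (-0.4215, 1.69091, 0)–(-0.4215, 0.730038, 1.51866)  len=1.7971
  (v5,v0,v6) [-+-] → (-0.4215, 0.730038, 0)–(-0.4215, 0.153407, 0)  len=0.5766
  (v5,v6,v2) [--+] → (-0.4215, 0.153407, 2.11352)–(-0.4215, 0.730038, 1.51866)  len=0.8285
  (v6,v0,v7) [-+-] → (-0.4215, 0.153407, 0)–(-0.4215, -0.153407, 0)  len=0.3068
  (v6,v7,v2) [--+] → (-0.4215, -0.153407, 2.11352)–(-0.4215, 0.153407, 2.11352)  len=0.3068
  (v7,v0,v8) [-+-] → (-0.4215, -0.153407, 0)–(-0.4215, -0.730038, 0)  len=0.5766
  (v7,v8,v2) [--+] → (-0.4215, -0.730038, 1.51866)–(-0.4215, -0.153407, 2.11352)  len=0.8285
  (v8,v0,v9) [-++] → (-0.4215, -0.730038, 0)–(-0.4215, -1.69091, 0)  len=0.9609
  (v8,v9,v2) [-++] → (-0.4215, -1.69091, 0)–(-0.4215, -0.730038, 1.51866)  len=1.7971

Chained into 1 loop(s):
  loop 1: 10 segments, perimeter = 8.9398
Total perimeter = 8.940


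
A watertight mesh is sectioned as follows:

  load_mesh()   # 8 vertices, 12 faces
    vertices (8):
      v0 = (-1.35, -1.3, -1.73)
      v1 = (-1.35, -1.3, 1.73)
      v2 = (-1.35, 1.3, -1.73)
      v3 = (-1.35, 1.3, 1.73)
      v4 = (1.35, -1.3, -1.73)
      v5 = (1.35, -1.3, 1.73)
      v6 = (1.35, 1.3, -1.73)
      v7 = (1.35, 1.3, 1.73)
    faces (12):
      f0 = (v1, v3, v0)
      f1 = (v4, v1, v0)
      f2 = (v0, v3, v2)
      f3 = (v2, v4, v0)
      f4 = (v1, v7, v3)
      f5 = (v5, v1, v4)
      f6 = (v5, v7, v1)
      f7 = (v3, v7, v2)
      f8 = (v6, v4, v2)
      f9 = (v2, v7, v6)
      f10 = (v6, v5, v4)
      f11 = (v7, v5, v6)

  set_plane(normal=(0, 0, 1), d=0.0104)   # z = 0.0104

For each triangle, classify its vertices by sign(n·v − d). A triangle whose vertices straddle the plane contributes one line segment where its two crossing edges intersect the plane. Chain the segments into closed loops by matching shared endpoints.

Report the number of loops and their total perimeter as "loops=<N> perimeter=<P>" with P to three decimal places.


loops=1 perimeter=10.600

Straddling triangles (8 of 12):
  (v1,v3,v0) [++-] → (-1.35, 0.00781503, 0.0104)–(-1.35, -1.3, 0.0104)  len=1.3078
  (v4,v1,v0) [-+-] → (-0.00811561, -1.3, 0.0104)–(-1.35, -1.3, 0.0104)  len=1.3419
  (v0,v3,v2) [-+-] → (-1.35, 0.00781503, 0.0104)–(-1.35, 1.3, 0.0104)  len=1.2922
  (v5,v1,v4) [++-] → (-0.00811561, -1.3, 0.0104)–(1.35, -1.3, 0.0104)  len=1.3581
  (v3,v7,v2) [++-] → (0.00811561, 1.3, 0.0104)–(-1.35, 1.3, 0.0104)  len=1.3581
  (v2,v7,v6) [-+-] → (0.00811561, 1.3, 0.0104)–(1.35, 1.3, 0.0104)  len=1.3419
  (v6,v5,v4) [-+-] → (1.35, -0.00781503, 0.0104)–(1.35, -1.3, 0.0104)  len=1.2922
  (v7,v5,v6) [++-] → (1.35, -0.00781503, 0.0104)–(1.35, 1.3, 0.0104)  len=1.3078

Chained into 1 loop(s):
  loop 1: 8 segments, perimeter = 10.6000
Total perimeter = 10.600
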